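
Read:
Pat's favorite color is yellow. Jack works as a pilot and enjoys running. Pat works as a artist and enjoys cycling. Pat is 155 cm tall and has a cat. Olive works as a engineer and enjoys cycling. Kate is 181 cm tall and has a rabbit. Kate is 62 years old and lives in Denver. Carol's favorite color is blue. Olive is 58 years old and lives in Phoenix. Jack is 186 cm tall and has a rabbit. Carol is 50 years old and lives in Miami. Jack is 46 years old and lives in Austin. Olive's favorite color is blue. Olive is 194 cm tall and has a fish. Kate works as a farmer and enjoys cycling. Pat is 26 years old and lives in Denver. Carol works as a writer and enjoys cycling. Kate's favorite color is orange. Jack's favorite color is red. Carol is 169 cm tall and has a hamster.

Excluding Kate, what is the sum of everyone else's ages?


Sum (excluding Kate): 180

180


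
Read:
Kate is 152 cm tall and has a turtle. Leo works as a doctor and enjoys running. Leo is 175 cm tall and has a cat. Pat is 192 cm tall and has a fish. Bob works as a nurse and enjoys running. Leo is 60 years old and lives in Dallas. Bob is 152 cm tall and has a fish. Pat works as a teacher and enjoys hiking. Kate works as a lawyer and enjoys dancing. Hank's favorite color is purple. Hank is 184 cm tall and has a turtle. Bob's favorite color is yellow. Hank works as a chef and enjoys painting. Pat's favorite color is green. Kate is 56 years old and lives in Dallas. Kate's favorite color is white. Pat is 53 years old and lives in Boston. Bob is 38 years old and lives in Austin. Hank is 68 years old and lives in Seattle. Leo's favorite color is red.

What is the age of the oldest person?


Oldest: Hank at 68

68


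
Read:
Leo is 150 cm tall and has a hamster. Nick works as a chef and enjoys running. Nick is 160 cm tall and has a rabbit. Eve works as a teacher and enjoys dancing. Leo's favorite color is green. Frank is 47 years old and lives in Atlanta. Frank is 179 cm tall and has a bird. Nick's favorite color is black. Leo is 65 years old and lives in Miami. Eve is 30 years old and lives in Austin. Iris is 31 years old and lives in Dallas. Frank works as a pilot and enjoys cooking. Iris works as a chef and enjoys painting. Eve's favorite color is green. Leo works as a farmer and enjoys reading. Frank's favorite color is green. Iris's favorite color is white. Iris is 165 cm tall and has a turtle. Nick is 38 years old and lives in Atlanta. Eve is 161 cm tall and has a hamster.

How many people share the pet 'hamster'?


Count: 2

2


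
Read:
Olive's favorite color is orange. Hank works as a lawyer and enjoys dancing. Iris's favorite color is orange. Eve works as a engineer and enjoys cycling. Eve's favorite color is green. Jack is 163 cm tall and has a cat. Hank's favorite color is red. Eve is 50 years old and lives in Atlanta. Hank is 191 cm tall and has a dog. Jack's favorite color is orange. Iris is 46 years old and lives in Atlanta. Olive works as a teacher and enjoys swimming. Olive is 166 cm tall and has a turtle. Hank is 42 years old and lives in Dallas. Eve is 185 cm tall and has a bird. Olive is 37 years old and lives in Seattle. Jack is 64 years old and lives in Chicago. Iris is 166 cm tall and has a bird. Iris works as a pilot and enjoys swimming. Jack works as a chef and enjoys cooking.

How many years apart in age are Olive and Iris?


37 vs 46, diff = 9

9


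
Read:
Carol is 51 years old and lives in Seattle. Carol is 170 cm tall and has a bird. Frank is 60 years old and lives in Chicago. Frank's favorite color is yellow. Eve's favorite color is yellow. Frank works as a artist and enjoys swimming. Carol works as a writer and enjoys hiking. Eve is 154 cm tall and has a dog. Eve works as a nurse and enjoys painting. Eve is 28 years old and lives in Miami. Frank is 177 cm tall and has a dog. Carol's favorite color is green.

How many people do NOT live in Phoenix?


Not in Phoenix: 3

3


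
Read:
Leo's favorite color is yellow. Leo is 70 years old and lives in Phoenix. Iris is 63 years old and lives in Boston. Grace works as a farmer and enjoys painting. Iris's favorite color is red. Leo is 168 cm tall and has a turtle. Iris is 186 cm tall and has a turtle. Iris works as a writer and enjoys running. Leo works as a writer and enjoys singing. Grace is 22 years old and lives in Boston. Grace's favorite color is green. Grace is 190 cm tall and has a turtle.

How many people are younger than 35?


Filter: 1

1


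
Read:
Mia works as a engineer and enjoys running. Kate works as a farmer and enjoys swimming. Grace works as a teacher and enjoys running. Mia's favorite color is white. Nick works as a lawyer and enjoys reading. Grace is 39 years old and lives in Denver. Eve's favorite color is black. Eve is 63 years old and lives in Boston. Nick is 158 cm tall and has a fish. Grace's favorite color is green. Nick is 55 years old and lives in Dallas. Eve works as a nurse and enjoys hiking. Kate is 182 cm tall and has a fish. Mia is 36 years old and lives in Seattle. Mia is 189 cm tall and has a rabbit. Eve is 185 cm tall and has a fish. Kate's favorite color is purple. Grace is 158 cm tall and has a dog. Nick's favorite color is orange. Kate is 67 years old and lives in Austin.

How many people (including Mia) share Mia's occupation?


Mia is a engineer. Count = 1

1


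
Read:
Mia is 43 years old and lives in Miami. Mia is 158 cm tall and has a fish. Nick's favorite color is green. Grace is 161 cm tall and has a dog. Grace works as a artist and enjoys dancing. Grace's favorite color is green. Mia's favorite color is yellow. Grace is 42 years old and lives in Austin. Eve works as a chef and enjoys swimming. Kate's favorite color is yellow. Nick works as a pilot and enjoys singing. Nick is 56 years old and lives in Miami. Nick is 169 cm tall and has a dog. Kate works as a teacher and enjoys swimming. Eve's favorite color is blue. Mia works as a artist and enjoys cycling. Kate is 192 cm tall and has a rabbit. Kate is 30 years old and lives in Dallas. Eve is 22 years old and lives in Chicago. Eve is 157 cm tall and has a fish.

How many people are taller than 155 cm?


Taller than 155: 5

5


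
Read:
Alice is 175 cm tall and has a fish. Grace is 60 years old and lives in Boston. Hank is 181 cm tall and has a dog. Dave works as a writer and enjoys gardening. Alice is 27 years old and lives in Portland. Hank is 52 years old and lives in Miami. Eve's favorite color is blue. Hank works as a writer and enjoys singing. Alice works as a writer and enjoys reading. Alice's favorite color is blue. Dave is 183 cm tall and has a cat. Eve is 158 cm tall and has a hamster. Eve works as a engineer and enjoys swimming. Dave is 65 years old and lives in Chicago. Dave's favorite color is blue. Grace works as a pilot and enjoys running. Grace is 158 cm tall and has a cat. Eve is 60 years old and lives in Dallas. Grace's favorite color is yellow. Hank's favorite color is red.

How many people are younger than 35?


Filter: 1

1


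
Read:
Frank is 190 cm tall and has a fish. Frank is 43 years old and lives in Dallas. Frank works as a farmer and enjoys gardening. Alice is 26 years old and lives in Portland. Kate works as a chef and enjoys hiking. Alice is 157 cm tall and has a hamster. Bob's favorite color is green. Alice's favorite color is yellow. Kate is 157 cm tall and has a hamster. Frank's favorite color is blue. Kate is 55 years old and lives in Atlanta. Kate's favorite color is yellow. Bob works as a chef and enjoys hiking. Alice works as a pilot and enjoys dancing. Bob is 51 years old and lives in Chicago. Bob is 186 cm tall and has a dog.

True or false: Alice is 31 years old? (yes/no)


Alice is actually 26. no

no


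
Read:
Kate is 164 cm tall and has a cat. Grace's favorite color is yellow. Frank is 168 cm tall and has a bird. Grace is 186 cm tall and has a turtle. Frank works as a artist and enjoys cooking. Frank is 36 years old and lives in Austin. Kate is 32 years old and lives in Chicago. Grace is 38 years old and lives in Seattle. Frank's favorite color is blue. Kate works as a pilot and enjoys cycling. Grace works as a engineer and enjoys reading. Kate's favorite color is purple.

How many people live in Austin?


Count in Austin: 1

1


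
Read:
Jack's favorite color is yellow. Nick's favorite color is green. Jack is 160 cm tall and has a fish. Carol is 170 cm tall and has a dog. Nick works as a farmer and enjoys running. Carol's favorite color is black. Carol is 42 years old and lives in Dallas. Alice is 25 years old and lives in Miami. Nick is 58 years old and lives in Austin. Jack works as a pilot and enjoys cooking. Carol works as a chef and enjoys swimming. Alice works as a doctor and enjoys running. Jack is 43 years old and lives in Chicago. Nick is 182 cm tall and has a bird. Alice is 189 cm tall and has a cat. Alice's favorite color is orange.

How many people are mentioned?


People: Jack, Carol, Nick, Alice. Count = 4

4


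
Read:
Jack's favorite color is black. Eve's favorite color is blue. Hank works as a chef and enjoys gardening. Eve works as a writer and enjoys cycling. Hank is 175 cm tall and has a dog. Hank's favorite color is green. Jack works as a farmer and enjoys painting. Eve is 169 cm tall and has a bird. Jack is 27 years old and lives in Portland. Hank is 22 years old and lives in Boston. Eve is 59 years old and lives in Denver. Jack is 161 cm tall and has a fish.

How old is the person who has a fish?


Person with fish is Jack, age 27

27


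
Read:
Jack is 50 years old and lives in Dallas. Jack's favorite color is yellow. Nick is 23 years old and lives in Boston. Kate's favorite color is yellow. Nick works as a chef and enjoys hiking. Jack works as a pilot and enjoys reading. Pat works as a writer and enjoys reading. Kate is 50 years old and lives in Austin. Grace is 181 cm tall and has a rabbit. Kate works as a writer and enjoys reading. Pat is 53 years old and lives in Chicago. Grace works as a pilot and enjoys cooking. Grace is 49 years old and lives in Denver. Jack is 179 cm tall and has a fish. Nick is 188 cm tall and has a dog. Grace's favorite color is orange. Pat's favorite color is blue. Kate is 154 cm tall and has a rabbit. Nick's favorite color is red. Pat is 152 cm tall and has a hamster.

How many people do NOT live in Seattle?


Not in Seattle: 5

5


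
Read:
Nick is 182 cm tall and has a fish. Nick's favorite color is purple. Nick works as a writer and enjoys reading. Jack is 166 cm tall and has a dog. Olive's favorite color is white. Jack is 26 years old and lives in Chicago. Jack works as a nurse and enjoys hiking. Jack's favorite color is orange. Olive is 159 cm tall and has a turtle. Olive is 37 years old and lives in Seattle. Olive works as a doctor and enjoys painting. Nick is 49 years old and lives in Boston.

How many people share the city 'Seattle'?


Count: 1

1


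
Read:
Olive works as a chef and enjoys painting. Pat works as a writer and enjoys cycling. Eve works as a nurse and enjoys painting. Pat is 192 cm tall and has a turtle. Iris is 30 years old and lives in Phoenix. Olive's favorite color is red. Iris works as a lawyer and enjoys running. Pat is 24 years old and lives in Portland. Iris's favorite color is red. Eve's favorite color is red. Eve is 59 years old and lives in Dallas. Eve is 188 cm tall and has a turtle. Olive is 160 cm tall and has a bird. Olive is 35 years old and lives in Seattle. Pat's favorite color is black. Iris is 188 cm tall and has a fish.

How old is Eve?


Eve is 59 years old

59


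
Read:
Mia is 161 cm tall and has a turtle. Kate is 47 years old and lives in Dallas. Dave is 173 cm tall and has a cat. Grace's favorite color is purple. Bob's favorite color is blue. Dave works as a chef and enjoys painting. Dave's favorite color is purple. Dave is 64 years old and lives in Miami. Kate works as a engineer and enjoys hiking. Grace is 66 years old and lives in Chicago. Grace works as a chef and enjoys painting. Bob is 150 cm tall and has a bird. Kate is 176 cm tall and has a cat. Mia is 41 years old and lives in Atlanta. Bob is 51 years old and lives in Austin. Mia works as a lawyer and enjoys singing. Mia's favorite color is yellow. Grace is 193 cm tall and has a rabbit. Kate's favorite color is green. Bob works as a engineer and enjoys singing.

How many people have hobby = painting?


Count: 2

2


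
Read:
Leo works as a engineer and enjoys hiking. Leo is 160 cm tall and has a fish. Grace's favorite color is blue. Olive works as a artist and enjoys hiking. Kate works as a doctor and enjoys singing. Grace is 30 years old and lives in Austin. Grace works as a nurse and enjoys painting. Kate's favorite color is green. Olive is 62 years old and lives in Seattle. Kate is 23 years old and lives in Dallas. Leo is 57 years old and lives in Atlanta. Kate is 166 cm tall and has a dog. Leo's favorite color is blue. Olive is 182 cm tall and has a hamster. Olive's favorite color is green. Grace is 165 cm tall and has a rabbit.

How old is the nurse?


The nurse is Grace, age 30

30


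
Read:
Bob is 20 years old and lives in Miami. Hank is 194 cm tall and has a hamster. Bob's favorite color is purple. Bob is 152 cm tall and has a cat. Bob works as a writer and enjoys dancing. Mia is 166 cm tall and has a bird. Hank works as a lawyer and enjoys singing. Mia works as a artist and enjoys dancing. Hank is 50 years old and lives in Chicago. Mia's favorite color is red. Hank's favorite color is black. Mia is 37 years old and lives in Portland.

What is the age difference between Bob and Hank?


|20 - 50| = 30

30


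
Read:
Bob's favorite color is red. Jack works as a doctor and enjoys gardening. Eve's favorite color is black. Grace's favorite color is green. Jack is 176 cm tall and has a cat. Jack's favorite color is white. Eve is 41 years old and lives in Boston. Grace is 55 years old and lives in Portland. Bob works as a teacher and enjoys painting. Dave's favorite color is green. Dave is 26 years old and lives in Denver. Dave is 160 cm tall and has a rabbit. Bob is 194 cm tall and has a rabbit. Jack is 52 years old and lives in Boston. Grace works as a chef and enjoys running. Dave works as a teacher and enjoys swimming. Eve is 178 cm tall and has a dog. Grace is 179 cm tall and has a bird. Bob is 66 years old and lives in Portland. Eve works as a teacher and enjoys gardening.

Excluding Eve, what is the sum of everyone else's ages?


Sum (excluding Eve): 199

199


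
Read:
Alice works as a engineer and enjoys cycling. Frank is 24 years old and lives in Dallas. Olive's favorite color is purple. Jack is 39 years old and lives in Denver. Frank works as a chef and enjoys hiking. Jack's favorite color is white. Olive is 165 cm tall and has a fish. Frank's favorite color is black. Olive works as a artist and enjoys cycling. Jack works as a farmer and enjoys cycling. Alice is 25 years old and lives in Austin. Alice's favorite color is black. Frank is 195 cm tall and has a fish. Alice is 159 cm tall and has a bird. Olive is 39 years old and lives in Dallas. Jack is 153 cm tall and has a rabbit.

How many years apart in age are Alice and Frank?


25 vs 24, diff = 1

1


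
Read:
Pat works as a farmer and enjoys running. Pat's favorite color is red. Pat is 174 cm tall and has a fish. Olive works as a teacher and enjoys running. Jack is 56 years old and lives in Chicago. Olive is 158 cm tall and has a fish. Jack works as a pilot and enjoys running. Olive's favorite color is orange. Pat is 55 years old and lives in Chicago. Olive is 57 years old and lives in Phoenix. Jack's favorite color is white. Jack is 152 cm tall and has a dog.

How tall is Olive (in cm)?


Olive is 158 cm tall

158


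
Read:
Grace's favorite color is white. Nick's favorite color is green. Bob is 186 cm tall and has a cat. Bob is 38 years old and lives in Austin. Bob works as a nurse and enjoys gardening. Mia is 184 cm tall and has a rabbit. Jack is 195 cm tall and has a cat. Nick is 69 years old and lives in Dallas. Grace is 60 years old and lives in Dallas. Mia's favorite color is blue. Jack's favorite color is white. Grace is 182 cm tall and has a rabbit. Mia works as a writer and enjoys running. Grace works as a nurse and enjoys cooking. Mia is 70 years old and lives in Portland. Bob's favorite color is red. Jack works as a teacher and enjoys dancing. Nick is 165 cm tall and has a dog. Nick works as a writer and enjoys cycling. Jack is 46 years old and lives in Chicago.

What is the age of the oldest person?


Oldest: Mia at 70

70


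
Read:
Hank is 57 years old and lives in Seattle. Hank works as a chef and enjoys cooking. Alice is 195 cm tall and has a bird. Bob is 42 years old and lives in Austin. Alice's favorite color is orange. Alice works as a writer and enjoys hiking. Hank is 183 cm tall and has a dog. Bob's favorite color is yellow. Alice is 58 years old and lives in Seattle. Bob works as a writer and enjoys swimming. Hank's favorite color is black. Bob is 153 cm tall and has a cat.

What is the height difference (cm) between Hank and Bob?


|183 - 153| = 30

30


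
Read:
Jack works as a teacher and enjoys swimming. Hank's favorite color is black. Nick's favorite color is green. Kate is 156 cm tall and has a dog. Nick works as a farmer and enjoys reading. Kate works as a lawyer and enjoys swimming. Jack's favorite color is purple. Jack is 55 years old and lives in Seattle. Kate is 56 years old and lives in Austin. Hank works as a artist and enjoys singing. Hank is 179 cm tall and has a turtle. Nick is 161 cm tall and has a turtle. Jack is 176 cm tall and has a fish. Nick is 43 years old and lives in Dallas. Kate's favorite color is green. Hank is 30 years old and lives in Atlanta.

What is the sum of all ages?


55+56+43+30 = 184

184


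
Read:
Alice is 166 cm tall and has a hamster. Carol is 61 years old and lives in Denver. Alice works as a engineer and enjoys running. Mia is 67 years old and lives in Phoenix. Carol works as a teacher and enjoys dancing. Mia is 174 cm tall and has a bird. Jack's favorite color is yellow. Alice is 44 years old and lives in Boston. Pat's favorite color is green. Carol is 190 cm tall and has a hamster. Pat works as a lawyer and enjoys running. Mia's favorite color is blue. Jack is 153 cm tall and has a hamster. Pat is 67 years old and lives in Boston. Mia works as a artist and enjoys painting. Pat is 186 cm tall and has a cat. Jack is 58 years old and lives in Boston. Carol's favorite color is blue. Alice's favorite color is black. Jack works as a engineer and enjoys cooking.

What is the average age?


Sum=297, n=5, avg=59.4

59.4


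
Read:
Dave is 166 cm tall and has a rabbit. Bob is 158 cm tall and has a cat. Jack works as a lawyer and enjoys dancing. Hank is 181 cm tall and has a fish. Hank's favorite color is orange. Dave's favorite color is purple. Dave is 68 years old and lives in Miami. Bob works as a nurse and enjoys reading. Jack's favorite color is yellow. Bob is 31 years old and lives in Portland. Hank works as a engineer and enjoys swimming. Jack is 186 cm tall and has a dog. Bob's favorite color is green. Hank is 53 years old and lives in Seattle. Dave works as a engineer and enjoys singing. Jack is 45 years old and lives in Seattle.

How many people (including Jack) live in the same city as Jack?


Jack lives in Seattle. Count = 2

2


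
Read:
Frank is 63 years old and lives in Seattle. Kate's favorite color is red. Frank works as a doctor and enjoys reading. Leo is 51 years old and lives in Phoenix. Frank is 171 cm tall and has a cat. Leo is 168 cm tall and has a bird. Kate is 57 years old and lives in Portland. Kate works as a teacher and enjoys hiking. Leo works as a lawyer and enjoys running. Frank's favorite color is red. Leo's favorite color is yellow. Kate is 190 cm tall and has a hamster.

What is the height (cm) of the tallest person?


Tallest: Kate at 190 cm

190


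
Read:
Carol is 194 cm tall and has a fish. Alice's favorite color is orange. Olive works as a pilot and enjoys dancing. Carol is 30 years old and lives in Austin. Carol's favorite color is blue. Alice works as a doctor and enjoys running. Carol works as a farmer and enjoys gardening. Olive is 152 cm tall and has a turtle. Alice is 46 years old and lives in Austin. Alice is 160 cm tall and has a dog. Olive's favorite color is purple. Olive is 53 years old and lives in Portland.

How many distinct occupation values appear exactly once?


Unique occupation values: 3

3


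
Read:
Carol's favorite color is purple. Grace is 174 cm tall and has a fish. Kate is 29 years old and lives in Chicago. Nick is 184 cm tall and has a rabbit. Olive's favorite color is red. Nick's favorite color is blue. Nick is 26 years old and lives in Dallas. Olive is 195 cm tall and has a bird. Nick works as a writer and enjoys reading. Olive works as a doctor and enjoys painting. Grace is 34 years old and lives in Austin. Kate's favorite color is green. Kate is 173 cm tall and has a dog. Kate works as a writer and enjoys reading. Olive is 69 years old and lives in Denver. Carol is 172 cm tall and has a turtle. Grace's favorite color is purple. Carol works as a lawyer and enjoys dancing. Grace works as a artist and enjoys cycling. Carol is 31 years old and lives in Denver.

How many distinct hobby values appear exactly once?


Unique hobby values: 3

3


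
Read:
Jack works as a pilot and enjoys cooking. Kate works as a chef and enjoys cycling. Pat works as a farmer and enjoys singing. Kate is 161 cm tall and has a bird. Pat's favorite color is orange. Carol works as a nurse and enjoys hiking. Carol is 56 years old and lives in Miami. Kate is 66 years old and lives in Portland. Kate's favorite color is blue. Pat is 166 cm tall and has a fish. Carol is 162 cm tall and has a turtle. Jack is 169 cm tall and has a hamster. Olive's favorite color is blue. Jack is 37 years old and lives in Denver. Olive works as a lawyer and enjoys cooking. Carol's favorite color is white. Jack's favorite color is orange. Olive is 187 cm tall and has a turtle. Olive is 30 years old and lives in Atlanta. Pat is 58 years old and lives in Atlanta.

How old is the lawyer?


The lawyer is Olive, age 30

30


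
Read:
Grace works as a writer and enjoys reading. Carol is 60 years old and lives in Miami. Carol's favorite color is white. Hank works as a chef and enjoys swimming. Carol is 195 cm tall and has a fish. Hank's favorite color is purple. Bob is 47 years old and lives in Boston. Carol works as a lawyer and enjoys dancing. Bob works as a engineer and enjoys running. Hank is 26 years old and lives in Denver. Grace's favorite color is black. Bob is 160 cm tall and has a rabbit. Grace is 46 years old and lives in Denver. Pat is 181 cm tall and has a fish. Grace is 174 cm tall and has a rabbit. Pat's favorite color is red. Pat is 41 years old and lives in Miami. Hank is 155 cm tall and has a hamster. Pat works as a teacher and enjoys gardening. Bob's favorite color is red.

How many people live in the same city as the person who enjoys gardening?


Person with hobby gardening is Pat, city Miami. Count = 2

2


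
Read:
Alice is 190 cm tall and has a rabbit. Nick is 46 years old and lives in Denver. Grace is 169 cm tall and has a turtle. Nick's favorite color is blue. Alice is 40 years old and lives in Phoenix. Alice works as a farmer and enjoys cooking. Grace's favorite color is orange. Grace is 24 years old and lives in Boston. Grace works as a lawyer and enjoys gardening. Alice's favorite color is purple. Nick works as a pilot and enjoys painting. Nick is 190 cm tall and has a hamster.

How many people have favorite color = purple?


Count: 1

1


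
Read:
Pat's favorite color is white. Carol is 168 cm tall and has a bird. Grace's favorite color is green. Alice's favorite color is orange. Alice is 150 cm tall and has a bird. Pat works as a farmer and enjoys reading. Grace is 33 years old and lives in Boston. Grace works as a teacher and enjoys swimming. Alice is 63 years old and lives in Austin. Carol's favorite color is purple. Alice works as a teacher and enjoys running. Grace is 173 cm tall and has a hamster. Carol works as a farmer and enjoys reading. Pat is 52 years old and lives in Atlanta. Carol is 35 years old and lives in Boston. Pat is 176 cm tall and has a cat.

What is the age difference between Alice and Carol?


|63 - 35| = 28

28


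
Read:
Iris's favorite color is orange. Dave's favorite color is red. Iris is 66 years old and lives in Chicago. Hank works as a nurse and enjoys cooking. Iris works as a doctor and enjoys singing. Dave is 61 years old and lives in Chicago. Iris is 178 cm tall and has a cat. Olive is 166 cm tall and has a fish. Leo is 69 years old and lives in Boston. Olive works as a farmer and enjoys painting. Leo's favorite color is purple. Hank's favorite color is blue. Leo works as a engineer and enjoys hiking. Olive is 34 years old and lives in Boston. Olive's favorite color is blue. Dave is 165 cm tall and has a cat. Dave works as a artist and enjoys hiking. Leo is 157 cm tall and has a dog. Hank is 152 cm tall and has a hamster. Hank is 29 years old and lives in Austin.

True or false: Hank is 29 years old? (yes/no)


Hank is actually 29. yes

yes


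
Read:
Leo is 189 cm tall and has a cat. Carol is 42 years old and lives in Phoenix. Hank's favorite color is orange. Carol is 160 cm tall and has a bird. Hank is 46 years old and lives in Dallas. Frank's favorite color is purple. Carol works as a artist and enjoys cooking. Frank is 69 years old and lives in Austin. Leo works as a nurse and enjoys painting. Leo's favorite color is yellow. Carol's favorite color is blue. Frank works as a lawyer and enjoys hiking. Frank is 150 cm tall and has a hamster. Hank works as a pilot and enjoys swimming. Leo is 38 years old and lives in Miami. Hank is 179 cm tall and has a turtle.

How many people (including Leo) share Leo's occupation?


Leo is a nurse. Count = 1

1


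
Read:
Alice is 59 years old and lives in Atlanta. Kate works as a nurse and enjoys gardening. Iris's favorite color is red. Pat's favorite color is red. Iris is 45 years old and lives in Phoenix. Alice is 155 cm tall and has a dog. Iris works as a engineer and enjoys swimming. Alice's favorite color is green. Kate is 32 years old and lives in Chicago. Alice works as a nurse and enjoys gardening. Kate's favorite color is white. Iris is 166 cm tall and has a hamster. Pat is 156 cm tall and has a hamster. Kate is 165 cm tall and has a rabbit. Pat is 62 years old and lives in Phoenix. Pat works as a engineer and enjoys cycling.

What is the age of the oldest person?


Oldest: Pat at 62

62


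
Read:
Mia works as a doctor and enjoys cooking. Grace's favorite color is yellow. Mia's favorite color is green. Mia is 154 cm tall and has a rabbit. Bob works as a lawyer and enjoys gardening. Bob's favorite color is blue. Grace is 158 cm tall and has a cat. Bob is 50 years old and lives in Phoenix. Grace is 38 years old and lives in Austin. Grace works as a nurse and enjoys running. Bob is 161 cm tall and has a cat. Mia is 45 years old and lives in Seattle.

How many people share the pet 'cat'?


Count: 2

2


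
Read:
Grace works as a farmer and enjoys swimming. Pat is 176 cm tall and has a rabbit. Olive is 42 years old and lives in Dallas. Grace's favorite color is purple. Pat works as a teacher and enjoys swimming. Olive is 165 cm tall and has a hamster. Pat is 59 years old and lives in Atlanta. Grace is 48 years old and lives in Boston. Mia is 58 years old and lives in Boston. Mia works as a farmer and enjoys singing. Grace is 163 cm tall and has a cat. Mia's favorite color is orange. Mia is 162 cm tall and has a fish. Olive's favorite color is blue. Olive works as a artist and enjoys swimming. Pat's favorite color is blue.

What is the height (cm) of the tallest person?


Tallest: Pat at 176 cm

176


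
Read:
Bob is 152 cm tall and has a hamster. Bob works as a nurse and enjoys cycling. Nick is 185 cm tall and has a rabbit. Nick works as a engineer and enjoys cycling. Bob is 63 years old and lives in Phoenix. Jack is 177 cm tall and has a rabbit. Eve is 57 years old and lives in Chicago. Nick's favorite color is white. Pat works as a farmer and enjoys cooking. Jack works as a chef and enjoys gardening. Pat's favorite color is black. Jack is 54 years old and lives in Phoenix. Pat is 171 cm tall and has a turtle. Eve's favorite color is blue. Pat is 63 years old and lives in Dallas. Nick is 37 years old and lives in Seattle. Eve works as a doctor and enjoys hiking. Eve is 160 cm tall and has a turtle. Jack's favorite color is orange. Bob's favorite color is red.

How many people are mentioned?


People: Nick, Pat, Jack, Eve, Bob. Count = 5

5


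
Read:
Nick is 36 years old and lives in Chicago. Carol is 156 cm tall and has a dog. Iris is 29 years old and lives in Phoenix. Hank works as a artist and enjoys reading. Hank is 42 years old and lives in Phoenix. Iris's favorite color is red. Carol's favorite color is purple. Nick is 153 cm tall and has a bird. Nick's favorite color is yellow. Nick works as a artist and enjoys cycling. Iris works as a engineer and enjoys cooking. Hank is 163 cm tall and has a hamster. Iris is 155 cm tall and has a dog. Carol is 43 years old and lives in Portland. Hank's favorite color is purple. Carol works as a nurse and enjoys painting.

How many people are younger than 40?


Filter: 2

2


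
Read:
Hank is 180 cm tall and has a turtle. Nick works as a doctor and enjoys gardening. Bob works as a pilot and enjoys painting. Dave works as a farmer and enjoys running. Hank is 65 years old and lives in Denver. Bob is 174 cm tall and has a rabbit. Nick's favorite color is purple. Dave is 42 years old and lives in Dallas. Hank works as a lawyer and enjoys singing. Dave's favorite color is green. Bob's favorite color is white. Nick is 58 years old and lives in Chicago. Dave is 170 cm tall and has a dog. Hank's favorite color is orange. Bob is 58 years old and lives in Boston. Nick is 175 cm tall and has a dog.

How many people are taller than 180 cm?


Taller than 180: 0

0


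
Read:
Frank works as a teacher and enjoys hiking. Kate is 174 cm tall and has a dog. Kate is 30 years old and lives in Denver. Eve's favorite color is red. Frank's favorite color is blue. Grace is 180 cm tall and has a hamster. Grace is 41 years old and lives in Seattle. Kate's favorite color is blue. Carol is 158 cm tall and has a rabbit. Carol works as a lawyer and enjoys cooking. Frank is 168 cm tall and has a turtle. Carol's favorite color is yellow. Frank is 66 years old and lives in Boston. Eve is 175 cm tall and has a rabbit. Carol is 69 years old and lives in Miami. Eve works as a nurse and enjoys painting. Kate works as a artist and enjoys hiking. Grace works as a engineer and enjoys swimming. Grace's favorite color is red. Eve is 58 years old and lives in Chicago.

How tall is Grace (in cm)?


Grace is 180 cm tall

180


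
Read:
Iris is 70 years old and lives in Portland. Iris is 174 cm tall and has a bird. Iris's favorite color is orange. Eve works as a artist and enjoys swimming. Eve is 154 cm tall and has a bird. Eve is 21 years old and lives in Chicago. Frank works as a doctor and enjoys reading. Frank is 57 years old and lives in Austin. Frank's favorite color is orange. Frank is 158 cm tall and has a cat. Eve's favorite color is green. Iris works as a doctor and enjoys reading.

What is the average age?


Sum=148, n=3, avg=49.33

49.33


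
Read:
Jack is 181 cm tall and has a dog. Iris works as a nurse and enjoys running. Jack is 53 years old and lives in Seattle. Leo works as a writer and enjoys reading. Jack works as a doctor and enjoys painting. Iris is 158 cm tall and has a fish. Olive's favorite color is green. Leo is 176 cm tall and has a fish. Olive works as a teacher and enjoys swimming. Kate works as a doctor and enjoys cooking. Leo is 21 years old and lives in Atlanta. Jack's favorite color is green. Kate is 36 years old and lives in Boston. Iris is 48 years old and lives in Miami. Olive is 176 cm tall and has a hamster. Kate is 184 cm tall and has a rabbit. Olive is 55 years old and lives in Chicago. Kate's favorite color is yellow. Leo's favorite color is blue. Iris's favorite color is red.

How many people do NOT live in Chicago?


Not in Chicago: 4

4


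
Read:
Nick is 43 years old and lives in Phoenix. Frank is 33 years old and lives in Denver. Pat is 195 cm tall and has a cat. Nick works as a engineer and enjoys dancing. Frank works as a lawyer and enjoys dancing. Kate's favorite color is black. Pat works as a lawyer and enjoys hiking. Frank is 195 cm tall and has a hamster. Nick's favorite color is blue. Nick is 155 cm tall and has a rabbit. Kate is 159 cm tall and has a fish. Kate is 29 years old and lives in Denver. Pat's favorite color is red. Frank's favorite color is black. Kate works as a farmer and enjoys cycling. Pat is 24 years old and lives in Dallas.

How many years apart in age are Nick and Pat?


43 vs 24, diff = 19

19


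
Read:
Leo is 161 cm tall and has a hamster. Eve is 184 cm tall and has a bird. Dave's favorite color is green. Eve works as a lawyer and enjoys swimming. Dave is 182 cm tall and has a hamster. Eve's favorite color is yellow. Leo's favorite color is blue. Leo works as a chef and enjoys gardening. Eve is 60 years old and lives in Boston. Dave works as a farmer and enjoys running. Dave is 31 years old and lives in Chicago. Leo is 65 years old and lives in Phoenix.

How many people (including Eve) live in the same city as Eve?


Eve lives in Boston. Count = 1

1


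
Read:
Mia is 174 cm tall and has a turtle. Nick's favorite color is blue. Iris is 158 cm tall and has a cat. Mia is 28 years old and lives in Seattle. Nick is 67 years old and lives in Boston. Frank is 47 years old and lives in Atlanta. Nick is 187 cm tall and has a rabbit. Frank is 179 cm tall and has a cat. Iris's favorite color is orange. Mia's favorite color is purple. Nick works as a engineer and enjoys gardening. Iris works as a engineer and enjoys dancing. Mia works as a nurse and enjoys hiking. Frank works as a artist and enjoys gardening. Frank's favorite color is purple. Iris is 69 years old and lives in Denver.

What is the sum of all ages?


69+67+47+28 = 211

211


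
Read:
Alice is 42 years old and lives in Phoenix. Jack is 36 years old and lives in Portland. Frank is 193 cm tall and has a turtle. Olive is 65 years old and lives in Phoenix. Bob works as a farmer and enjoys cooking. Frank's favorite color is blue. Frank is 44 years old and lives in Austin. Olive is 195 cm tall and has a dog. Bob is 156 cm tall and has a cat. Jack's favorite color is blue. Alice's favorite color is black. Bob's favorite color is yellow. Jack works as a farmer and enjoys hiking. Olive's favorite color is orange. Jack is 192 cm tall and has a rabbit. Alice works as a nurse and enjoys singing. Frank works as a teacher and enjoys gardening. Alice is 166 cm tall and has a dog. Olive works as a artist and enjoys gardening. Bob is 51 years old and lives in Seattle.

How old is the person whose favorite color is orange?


Person with favorite color=orange is Olive, age 65

65


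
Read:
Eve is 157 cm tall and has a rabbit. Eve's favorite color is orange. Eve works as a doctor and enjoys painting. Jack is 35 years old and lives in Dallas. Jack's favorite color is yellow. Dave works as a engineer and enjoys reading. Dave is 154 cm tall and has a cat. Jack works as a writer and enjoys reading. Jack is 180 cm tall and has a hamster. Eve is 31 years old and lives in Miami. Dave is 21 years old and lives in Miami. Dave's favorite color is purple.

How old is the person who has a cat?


Person with cat is Dave, age 21

21


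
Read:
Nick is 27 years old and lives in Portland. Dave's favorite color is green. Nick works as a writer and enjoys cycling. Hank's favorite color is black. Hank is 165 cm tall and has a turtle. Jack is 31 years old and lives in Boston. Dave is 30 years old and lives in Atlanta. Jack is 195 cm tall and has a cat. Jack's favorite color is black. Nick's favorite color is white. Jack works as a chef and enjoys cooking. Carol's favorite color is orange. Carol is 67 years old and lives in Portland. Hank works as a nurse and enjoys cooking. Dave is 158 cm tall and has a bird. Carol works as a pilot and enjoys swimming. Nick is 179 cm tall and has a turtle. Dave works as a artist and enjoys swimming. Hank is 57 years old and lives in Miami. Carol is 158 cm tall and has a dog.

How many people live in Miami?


Count in Miami: 1

1


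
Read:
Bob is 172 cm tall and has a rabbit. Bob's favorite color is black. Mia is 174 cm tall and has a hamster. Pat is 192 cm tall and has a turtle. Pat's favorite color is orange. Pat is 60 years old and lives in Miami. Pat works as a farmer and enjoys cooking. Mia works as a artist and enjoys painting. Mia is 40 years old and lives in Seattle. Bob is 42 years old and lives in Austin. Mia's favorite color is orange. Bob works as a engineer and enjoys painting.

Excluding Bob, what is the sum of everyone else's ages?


Sum (excluding Bob): 100

100


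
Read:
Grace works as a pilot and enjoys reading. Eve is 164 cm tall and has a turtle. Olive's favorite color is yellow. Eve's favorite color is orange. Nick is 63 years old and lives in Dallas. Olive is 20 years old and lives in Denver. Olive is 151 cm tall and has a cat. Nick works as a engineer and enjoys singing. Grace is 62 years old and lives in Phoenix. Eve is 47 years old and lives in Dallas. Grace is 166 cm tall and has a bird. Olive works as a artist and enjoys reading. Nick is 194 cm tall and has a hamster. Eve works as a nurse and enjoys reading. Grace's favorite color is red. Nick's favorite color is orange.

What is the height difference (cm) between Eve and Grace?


|164 - 166| = 2

2


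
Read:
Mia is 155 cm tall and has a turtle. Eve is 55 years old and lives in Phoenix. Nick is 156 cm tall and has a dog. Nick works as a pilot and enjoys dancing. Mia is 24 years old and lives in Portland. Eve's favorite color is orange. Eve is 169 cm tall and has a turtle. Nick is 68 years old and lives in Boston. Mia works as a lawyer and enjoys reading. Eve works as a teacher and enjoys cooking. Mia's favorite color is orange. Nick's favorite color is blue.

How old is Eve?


Eve is 55 years old

55


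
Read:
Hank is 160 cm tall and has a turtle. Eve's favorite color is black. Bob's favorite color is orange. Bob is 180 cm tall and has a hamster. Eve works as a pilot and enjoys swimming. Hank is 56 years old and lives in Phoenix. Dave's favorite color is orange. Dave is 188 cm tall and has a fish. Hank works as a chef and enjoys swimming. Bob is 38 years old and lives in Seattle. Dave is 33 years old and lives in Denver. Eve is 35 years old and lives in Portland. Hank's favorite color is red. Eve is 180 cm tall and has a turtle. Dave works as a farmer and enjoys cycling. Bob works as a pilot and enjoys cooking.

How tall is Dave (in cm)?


Dave is 188 cm tall

188


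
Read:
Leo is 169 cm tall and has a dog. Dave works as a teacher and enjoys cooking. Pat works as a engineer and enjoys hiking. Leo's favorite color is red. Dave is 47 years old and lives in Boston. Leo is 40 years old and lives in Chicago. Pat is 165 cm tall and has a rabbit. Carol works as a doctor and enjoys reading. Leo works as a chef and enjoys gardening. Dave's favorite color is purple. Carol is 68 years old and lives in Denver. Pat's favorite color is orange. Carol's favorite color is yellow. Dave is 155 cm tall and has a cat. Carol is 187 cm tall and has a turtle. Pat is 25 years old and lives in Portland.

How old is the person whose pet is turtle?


Person with pet=turtle is Carol, age 68

68


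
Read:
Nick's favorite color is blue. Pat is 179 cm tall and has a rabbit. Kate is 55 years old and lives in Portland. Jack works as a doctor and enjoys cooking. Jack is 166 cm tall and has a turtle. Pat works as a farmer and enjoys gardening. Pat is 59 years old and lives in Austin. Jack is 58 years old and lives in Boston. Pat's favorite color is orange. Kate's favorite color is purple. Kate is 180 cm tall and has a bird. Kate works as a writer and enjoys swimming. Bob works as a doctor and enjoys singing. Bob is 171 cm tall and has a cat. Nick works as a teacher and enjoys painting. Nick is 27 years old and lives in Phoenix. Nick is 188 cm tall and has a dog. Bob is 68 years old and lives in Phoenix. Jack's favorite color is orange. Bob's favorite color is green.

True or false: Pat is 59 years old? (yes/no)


Pat is actually 59. yes

yes
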